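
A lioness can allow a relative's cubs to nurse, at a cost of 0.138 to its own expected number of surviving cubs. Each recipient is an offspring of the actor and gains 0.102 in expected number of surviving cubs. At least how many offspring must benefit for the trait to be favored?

3

r to an offspring = 0.5 (one parent–offspring link: r = (1/2)^1 = 1/2).
Hamilton's rule: n·r·B > C  ⇒  n > C/(r·B) = 0.138/(0.5·0.102) = 2.706.
The smallest integer exceeding 2.706 is 3.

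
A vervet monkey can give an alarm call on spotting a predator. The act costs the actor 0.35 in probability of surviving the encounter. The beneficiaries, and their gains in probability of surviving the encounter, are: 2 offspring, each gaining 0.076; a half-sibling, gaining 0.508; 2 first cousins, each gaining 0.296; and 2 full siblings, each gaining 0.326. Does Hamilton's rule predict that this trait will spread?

Hamilton's rule: the trait is favored when the sum of r·B over every recipient exceeds the actor's cost C.
r to an offspring = 1/2 (one parent–offspring link: r = (1/2)^1 = 1/2).
r to a half-sibling = 1/4 (half-sibs share one parent — one path of length 2: r = (1/2)^2 = 1/4).
r to a first cousin = 0.125 (first cousins share one grandparent pair — two paths of length 4: r = 2·(1/2)^4 = 1/8).
r to a full sibling = 0.5 (full sibs share both parents — two paths of length 2: r = 2·(1/2)^2 = 1/2).
Summing one r·B term per recipient: 2·0.5·0.076 + 1·0.25·0.508 + 2·0.125·0.296 + 2·0.5·0.326 = 0.603.
0.603 > 0.35: the indirect benefit exceeds the cost.

Yes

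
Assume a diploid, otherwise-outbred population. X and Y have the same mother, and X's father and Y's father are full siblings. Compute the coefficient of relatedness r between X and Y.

Relatedness sums over independent paths through distinct common ancestors.
X and Y are related in two ways: half-sibs through their shared mother (r = 1/4) and first cousins through their fathers (r = 1/8).
r = 1/4 + 1/8 = 0.375.

0.375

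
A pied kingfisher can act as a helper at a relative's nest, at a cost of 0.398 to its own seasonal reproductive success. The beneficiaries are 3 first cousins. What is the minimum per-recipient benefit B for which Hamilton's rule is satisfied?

1.0613

r to a first cousin = 1/8 (first cousins share one grandparent pair — two paths of length 4: r = 2·(1/2)^4 = 1/8).
Hamilton's rule with n recipients of equal r: n·r·B > C, so B > C/(n·r) = 0.398/(3·0.125) = 1.0613.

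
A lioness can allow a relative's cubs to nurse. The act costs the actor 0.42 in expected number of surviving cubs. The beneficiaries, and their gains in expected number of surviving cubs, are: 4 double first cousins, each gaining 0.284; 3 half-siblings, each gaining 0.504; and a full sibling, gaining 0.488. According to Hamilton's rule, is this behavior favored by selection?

Yes

Hamilton's rule: the trait is favored when the sum of r·B over every recipient exceeds the actor's cost C.
r to a double first cousin = 1/4 (double first cousins share both grandparent pairs — four paths of length 4: r = 4·(1/2)^4 = 1/4).
r to a half-sibling = 1/4 (half-sibs share one parent — one path of length 2: r = (1/2)^2 = 1/4).
r to a full sibling = 1/2 (full sibs share both parents — two paths of length 2: r = 2·(1/2)^2 = 1/2).
Summing one r·B term per recipient: 4·0.25·0.284 + 3·0.25·0.504 + 1·0.5·0.488 = 0.906.
0.906 > 0.42: the indirect benefit exceeds the cost.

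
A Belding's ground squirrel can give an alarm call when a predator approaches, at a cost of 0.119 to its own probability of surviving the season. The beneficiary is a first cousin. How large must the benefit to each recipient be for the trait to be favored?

0.952

r to a first cousin = 1/8 (first cousins share one grandparent pair — two paths of length 4: r = 2·(1/2)^4 = 1/8).
Hamilton's rule with n recipients of equal r: n·r·B > C, so B > C/(n·r) = 0.119/(1·0.125) = 0.952.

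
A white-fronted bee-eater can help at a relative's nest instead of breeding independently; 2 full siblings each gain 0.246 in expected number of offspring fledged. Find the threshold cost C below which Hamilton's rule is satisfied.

r to a full sibling = 0.5 (full sibs share both parents — two paths of length 2: r = 2·(1/2)^2 = 1/2).
Hamilton's rule: n·r·B > C, so the trait is favored while C < n·r·B = 2·0.5·0.246 = 0.246.

0.246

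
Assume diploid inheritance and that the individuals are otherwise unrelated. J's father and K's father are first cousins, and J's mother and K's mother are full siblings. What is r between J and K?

0.15625

Independent pedigree routes through distinct common ancestors add.
J and K are related in two ways: second cousins through their fathers (r = 1/32) and first cousins through their mothers (r = 1/8).
r = 1/32 + 1/8 = 0.15625.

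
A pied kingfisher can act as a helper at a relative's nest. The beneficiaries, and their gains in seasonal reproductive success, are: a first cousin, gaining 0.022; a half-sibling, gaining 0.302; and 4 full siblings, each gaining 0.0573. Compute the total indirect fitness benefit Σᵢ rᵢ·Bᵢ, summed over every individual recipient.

r to a first cousin = 0.125 (first cousins share one grandparent pair — two paths of length 4: r = 2·(1/2)^4 = 1/8).
r to a half-sibling = 0.25 (half-sibs share one parent — one path of length 2: r = (1/2)^2 = 1/4).
r to a full sibling = 0.5 (full sibs share both parents — two paths of length 2: r = 2·(1/2)^2 = 1/2).
Summing one r·B term per recipient: 1·0.125·0.022 + 1·0.25·0.302 + 4·0.5·0.0573 = 0.19285.

0.19285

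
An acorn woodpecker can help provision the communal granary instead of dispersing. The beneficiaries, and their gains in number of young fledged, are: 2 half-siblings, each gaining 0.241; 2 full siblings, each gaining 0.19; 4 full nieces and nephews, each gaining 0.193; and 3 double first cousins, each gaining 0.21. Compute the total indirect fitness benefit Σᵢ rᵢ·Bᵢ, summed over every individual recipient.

r to a half-sibling = 1/4 (half-sibs share one parent — one path of length 2: r = (1/2)^2 = 1/4).
r to a full sibling = 0.5 (full sibs share both parents — two paths of length 2: r = 2·(1/2)^2 = 1/2).
r to a full niece or nephew = 1/4 (full aunt/uncle↔niece/nephew: two paths of length 3 through the shared grandparent pair: r = 2·(1/2)^3 = 1/4).
r to a double first cousin = 1/4 (double first cousins share both grandparent pairs — four paths of length 4: r = 4·(1/2)^4 = 1/4).
Summing one r·B term per recipient: 2·0.25·0.241 + 2·0.5·0.19 + 4·0.25·0.193 + 3·0.25·0.21 = 0.661.

0.661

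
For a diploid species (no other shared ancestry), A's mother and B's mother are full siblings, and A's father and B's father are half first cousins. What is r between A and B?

Wright's path rule: contributions from independent ancestry routes add.
A and B are related in two ways: first cousins through their mothers (r = 1/8) and half second cousins through their fathers (r = 1/64).
r = 1/8 + 1/64 = 9/64 = 0.140625.

0.140625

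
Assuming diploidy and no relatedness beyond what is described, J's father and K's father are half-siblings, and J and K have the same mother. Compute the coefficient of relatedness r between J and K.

0.3125

With two independent routes of shared ancestry, r is the sum of the two contributions.
J and K are related in two ways: half first cousins through their fathers (r = 1/16) and half-sibs through their shared mother (r = 1/4).
r = 1/16 + 1/4 = 5/16 = 0.3125.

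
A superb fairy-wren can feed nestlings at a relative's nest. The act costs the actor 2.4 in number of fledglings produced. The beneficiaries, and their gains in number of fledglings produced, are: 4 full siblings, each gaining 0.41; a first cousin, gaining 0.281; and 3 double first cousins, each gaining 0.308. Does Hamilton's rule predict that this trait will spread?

Hamilton's rule: the trait is favored when the sum of r·B over every recipient exceeds the actor's cost C.
r to a full sibling = 0.5 (full sibs share both parents — two paths of length 2: r = 2·(1/2)^2 = 1/2).
r to a first cousin = 0.125 (first cousins share one grandparent pair — two paths of length 4: r = 2·(1/2)^4 = 1/8).
r to a double first cousin = 1/4 (double first cousins share both grandparent pairs — four paths of length 4: r = 4·(1/2)^4 = 1/4).
Summing one r·B term per recipient: 4·0.5·0.41 + 1·0.125·0.281 + 3·0.25·0.308 = 1.086125.
1.086125 < 2.4: the indirect benefit is less than the cost.

No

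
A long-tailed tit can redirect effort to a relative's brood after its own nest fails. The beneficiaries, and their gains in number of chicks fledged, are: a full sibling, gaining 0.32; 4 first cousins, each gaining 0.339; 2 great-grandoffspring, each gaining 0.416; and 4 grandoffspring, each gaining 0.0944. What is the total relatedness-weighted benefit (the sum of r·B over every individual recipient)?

0.5279

r to a full sibling = 1/2 (full sibs share both parents — two paths of length 2: r = 2·(1/2)^2 = 1/2).
r to a first cousin = 0.125 (first cousins share one grandparent pair — two paths of length 4: r = 2·(1/2)^4 = 1/8).
r to a great-grandoffspring = 1/8 (three parent–offspring links: r = (1/2)^3 = 1/8).
r to a grandoffspring = 0.25 (two parent–offspring links: r = (1/2)^2 = 1/4).
Summing one r·B term per recipient: 1·0.5·0.32 + 4·0.125·0.339 + 2·0.125·0.416 + 4·0.25·0.0944 = 0.5279.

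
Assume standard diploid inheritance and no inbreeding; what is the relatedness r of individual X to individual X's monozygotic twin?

1

Each parent–offspring link contributes a factor of 1/2, and independent paths through distinct common ancestors add.
Monozygotic twins share every allele identical by descent: r = 1.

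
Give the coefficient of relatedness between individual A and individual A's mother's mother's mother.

Each parent–offspring link contributes a factor of 1/2, and independent paths through distinct common ancestors add.
Three parent–offspring links: r = (1/2)^3 = 1/8.

0.125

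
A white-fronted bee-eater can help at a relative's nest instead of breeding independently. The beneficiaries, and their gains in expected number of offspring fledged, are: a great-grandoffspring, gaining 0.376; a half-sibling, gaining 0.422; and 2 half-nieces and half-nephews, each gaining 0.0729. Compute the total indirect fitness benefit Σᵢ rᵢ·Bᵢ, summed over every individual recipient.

0.170725

r to a great-grandoffspring = 1/8 (three parent–offspring links: r = (1/2)^3 = 1/8).
r to a half-sibling = 1/4 (half-sibs share one parent — one path of length 2: r = (1/2)^2 = 1/4).
r to a half-niece or half-nephew = 1/8 (half-aunt/uncle↔niece/nephew: one path of length 3: r = (1/2)^3 = 1/8).
Summing one r·B term per recipient: 1·0.125·0.376 + 1·0.25·0.422 + 2·0.125·0.0729 = 0.170725.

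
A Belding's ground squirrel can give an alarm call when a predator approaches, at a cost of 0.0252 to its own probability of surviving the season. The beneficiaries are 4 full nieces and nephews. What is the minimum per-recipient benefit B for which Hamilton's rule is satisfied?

0.0252

r to a full niece or nephew = 0.25 (full aunt/uncle↔niece/nephew: two paths of length 3 through the shared grandparent pair: r = 2·(1/2)^3 = 1/4).
Hamilton's rule with n recipients of equal r: n·r·B > C, so B > C/(n·r) = 0.0252/(4·0.25) = 0.0252.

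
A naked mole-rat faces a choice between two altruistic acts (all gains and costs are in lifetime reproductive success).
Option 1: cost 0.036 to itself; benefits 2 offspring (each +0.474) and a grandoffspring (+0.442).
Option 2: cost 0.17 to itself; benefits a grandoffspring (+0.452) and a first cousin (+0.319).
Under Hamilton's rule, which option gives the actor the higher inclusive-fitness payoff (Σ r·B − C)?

Option 1

Option 1: r to an offspring = 0.5.
Option 1: r to a grandoffspring = 0.25.
Option 1: Σ r·B − C = (2·0.5·0.474 + 1·0.25·0.442) − 0.036 = 0.5485.
Option 2: r to a grandoffspring = 0.25.
Option 2: r to a first cousin = 0.125.
Option 2: Σ r·B − C = (1·0.25·0.452 + 1·0.125·0.319) − 0.17 = -0.017125.
Option 1 has the higher net inclusive-fitness payoff.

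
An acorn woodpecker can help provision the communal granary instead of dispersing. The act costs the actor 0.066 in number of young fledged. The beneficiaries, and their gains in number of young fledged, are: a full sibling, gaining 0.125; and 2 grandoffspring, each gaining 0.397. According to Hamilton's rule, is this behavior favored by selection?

Yes

Hamilton's rule: the trait is favored when the sum of r·B over every recipient exceeds the actor's cost C.
r to a full sibling = 0.5 (full sibs share both parents — two paths of length 2: r = 2·(1/2)^2 = 1/2).
r to a grandoffspring = 1/4 (two parent–offspring links: r = (1/2)^2 = 1/4).
Summing one r·B term per recipient: 1·0.5·0.125 + 2·0.25·0.397 = 0.261.
0.261 > 0.066: the indirect benefit exceeds the cost.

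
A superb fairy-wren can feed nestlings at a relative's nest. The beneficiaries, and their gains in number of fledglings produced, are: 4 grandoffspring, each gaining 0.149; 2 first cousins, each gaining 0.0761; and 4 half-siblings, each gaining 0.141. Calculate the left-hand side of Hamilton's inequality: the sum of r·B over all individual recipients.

r to a grandoffspring = 1/4 (two parent–offspring links: r = (1/2)^2 = 1/4).
r to a first cousin = 0.125 (first cousins share one grandparent pair — two paths of length 4: r = 2·(1/2)^4 = 1/8).
r to a half-sibling = 1/4 (half-sibs share one parent — one path of length 2: r = (1/2)^2 = 1/4).
Summing one r·B term per recipient: 4·0.25·0.149 + 2·0.125·0.0761 + 4·0.25·0.141 = 0.309025.

0.309025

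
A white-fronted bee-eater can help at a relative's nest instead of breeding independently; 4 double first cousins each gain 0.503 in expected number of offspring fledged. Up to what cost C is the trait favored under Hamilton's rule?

r to a double first cousin = 0.25 (double first cousins share both grandparent pairs — four paths of length 4: r = 4·(1/2)^4 = 1/4).
Hamilton's rule: n·r·B > C, so the trait is favored while C < n·r·B = 4·0.25·0.503 = 0.503.

0.503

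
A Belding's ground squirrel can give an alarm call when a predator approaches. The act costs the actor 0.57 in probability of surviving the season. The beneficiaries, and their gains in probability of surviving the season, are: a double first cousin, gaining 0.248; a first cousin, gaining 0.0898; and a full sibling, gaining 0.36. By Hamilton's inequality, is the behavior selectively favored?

Hamilton's rule: the trait is favored when the sum of r·B over every recipient exceeds the actor's cost C.
r to a double first cousin = 1/4 (double first cousins share both grandparent pairs — four paths of length 4: r = 4·(1/2)^4 = 1/4).
r to a first cousin = 1/8 (first cousins share one grandparent pair — two paths of length 4: r = 2·(1/2)^4 = 1/8).
r to a full sibling = 1/2 (full sibs share both parents — two paths of length 2: r = 2·(1/2)^2 = 1/2).
Summing one r·B term per recipient: 1·0.25·0.248 + 1·0.125·0.0898 + 1·0.5·0.36 = 0.253225.
0.253225 < 0.57: the indirect benefit is less than the cost.

No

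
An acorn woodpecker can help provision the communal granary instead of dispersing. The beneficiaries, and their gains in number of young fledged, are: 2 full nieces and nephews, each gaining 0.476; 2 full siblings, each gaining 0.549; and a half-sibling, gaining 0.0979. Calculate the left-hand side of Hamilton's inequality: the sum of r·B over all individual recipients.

r to a full niece or nephew = 0.25 (full aunt/uncle↔niece/nephew: two paths of length 3 through the shared grandparent pair: r = 2·(1/2)^3 = 1/4).
r to a full sibling = 0.5 (full sibs share both parents — two paths of length 2: r = 2·(1/2)^2 = 1/2).
r to a half-sibling = 0.25 (half-sibs share one parent — one path of length 2: r = (1/2)^2 = 1/4).
Summing one r·B term per recipient: 2·0.25·0.476 + 2·0.5·0.549 + 1·0.25·0.0979 = 0.811475.

0.811475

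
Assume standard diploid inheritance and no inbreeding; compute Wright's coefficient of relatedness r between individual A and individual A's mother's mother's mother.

0.125

Each parent–offspring link contributes a factor of 1/2, and independent paths through distinct common ancestors add.
Three parent–offspring links: r = (1/2)^3 = 1/8.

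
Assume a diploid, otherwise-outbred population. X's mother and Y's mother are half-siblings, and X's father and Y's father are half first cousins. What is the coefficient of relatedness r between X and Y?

0.078125

Independent pedigree routes through distinct common ancestors add.
X and Y are related in two ways: half first cousins through their mothers (r = 1/16) and half second cousins through their fathers (r = 1/64).
r = 1/16 + 1/64 = 5/64 = 0.078125.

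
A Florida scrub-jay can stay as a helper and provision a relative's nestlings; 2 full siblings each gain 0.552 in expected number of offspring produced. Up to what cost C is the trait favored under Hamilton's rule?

r to a full sibling = 1/2 (full sibs share both parents — two paths of length 2: r = 2·(1/2)^2 = 1/2).
Hamilton's rule: n·r·B > C, so the trait is favored while C < n·r·B = 2·0.5·0.552 = 0.552.

0.552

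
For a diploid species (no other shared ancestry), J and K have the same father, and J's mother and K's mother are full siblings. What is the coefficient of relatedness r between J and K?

Independent pedigree routes through distinct common ancestors add.
J and K are related in two ways: half-sibs through their shared father (r = 1/4) and first cousins through their mothers (r = 1/8).
r = 1/4 + 1/8 = 0.375.

0.375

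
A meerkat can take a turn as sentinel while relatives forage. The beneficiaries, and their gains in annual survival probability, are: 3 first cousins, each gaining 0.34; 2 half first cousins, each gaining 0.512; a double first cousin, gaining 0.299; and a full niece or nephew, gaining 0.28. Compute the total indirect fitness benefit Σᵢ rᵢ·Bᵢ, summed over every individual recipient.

r to a first cousin = 1/8 (first cousins share one grandparent pair — two paths of length 4: r = 2·(1/2)^4 = 1/8).
r to a half first cousin = 0.0625 (half first cousins share one grandparent — one path of length 4: r = (1/2)^4 = 1/16).
r to a double first cousin = 1/4 (double first cousins share both grandparent pairs — four paths of length 4: r = 4·(1/2)^4 = 1/4).
r to a full niece or nephew = 0.25 (full aunt/uncle↔niece/nephew: two paths of length 3 through the shared grandparent pair: r = 2·(1/2)^3 = 1/4).
Summing one r·B term per recipient: 3·0.125·0.34 + 2·0.0625·0.512 + 1·0.25·0.299 + 1·0.25·0.28 = 0.33625.

0.33625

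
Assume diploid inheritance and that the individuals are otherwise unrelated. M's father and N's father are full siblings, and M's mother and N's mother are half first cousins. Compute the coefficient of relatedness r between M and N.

Independent pedigree routes through distinct common ancestors add.
M and N are related in two ways: first cousins through their fathers (r = 1/8) and half second cousins through their mothers (r = 1/64).
r = 1/8 + 1/64 = 9/64 = 0.140625.

0.140625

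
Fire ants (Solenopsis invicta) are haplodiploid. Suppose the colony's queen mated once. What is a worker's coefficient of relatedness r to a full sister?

Haplodiploid full sisters inherit their father's entire haploid genome identically (contributing 1/2) and on average half of their mother's contribution (1/2 · 1/2 = 1/4); r = 1/2 + 1/4 = 3/4.

0.75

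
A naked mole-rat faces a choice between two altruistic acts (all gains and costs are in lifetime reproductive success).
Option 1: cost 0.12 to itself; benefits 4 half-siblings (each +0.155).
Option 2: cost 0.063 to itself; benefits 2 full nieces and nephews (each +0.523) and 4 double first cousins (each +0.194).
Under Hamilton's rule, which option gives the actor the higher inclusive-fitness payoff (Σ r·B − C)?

Option 2

Option 1: r to a half-sibling = 0.25.
Option 1: Σ r·B − C = (4·0.25·0.155) − 0.12 = 0.035.
Option 2: r to a full niece or nephew = 0.25.
Option 2: r to a double first cousin = 0.25.
Option 2: Σ r·B − C = (2·0.25·0.523 + 4·0.25·0.194) − 0.063 = 0.3925.
Option 2 has the higher net inclusive-fitness payoff.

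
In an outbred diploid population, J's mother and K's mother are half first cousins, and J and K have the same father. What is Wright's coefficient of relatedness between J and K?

0.265625

With two independent routes of shared ancestry, r is the sum of the two contributions.
J and K are related in two ways: half second cousins through their mothers (r = 1/64) and half-sibs through their shared father (r = 1/4).
r = 1/64 + 1/4 = 0.265625.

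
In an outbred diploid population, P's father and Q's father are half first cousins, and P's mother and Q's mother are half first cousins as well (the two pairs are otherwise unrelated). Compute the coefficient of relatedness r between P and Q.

Relatedness sums over independent paths through distinct common ancestors.
P and Q are related in two ways: half second cousins through their fathers (r = 1/64) and half second cousins through their mothers (r = 1/64).
r = 1/64 + 1/64 = 0.03125.

0.03125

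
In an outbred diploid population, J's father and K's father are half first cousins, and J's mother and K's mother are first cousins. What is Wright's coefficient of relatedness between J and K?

0.046875

Relatedness sums over independent paths through distinct common ancestors.
J and K are related in two ways: half second cousins through their fathers (r = 1/64) and second cousins through their mothers (r = 1/32).
r = 1/64 + 1/32 = 3/64 = 0.046875.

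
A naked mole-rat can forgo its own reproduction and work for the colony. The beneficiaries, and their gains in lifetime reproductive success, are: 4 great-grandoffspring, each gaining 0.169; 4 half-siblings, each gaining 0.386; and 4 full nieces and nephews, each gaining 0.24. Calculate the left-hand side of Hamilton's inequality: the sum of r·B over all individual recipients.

r to a great-grandoffspring = 0.125 (three parent–offspring links: r = (1/2)^3 = 1/8).
r to a half-sibling = 1/4 (half-sibs share one parent — one path of length 2: r = (1/2)^2 = 1/4).
r to a full niece or nephew = 0.25 (full aunt/uncle↔niece/nephew: two paths of length 3 through the shared grandparent pair: r = 2·(1/2)^3 = 1/4).
Summing one r·B term per recipient: 4·0.125·0.169 + 4·0.25·0.386 + 4·0.25·0.24 = 0.7105.

0.7105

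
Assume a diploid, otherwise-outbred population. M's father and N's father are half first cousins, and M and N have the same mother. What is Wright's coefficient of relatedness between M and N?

0.265625

Independent pedigree routes through distinct common ancestors add.
M and N are related in two ways: half second cousins through their fathers (r = 1/64) and half-sibs through their shared mother (r = 1/4).
r = 1/64 + 1/4 = 17/64 = 0.265625.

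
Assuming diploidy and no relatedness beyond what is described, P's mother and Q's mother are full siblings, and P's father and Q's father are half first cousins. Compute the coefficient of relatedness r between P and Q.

0.140625

Wright's path rule: contributions from independent ancestry routes add.
P and Q are related in two ways: first cousins through their mothers (r = 1/8) and half second cousins through their fathers (r = 1/64).
r = 1/8 + 1/64 = 0.140625.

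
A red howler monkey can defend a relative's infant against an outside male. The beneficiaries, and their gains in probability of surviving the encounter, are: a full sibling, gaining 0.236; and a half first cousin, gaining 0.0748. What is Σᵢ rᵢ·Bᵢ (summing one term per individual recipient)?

0.122675

r to a full sibling = 0.5 (full sibs share both parents — two paths of length 2: r = 2·(1/2)^2 = 1/2).
r to a half first cousin = 1/16 (half first cousins share one grandparent — one path of length 4: r = (1/2)^4 = 1/16).
Summing one r·B term per recipient: 1·0.5·0.236 + 1·0.0625·0.0748 = 0.122675.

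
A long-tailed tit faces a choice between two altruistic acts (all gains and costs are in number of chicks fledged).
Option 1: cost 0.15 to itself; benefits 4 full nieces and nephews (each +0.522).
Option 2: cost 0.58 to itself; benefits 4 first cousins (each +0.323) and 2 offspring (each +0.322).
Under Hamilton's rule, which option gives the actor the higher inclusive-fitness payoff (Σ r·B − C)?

Option 1

Option 1: r to a full niece or nephew = 0.25.
Option 1: Σ r·B − C = (4·0.25·0.522) − 0.15 = 0.372.
Option 2: r to a first cousin = 0.125.
Option 2: r to an offspring = 0.5.
Option 2: Σ r·B − C = (4·0.125·0.323 + 2·0.5·0.322) − 0.58 = -0.0965.
Option 1 has the higher net inclusive-fitness payoff.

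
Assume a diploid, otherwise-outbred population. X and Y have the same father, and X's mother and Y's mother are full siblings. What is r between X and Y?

Wright's path rule: contributions from independent ancestry routes add.
X and Y are related in two ways: half-sibs through their shared father (r = 1/4) and first cousins through their mothers (r = 1/8).
r = 1/4 + 1/8 = 3/8 = 0.375.

0.375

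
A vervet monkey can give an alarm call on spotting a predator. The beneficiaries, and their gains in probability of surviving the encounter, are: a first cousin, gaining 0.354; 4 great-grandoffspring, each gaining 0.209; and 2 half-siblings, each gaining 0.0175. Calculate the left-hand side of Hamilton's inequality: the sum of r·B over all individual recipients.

r to a first cousin = 1/8 (first cousins share one grandparent pair — two paths of length 4: r = 2·(1/2)^4 = 1/8).
r to a great-grandoffspring = 1/8 (three parent–offspring links: r = (1/2)^3 = 1/8).
r to a half-sibling = 1/4 (half-sibs share one parent — one path of length 2: r = (1/2)^2 = 1/4).
Summing one r·B term per recipient: 1·0.125·0.354 + 4·0.125·0.209 + 2·0.25·0.0175 = 0.1575.

0.1575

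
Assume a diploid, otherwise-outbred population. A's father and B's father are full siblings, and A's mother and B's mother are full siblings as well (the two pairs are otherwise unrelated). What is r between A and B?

Relatedness sums over independent paths through distinct common ancestors.
A and B are related in two ways: first cousins through their fathers (r = 1/8) and first cousins through their mothers (r = 1/8) — i.e. double first cousins.
r = 1/8 + 1/8 = 1/4 = 0.25.

0.25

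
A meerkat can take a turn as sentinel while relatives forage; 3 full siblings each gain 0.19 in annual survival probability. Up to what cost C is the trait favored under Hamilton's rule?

0.285

r to a full sibling = 1/2 (full sibs share both parents — two paths of length 2: r = 2·(1/2)^2 = 1/2).
Hamilton's rule: n·r·B > C, so the trait is favored while C < n·r·B = 3·0.5·0.19 = 0.285.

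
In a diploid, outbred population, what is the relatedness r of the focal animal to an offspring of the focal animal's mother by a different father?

Each parent–offspring link contributes a factor of 1/2, and independent paths through distinct common ancestors add.
Half-sibs share one parent — one path of length 2: r = (1/2)^2 = 1/4.

0.25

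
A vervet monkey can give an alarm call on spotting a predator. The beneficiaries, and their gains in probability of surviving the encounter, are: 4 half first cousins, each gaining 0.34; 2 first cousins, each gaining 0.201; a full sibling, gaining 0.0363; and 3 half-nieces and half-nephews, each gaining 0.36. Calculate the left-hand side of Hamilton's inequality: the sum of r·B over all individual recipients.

r to a half first cousin = 0.0625 (half first cousins share one grandparent — one path of length 4: r = (1/2)^4 = 1/16).
r to a first cousin = 0.125 (first cousins share one grandparent pair — two paths of length 4: r = 2·(1/2)^4 = 1/8).
r to a full sibling = 1/2 (full sibs share both parents — two paths of length 2: r = 2·(1/2)^2 = 1/2).
r to a half-niece or half-nephew = 1/8 (half-aunt/uncle↔niece/nephew: one path of length 3: r = (1/2)^3 = 1/8).
Summing one r·B term per recipient: 4·0.0625·0.34 + 2·0.125·0.201 + 1·0.5·0.0363 + 3·0.125·0.36 = 0.2884.

0.2884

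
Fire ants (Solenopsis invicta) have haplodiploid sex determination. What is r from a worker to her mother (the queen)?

One meiotic link between diploid queen and diploid daughter: r = 1/2.

0.5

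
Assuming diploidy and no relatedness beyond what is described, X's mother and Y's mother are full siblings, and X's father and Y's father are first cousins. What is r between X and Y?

0.15625

Relatedness sums over independent paths through distinct common ancestors.
X and Y are related in two ways: first cousins through their mothers (r = 1/8) and second cousins through their fathers (r = 1/32).
r = 1/8 + 1/32 = 5/32 = 0.15625.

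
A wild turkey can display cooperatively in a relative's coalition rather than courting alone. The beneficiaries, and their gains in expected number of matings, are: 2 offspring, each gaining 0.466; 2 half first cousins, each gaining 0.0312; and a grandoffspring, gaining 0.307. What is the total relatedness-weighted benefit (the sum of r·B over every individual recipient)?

r to an offspring = 0.5 (one parent–offspring link: r = (1/2)^1 = 1/2).
r to a half first cousin = 0.0625 (half first cousins share one grandparent — one path of length 4: r = (1/2)^4 = 1/16).
r to a grandoffspring = 1/4 (two parent–offspring links: r = (1/2)^2 = 1/4).
Summing one r·B term per recipient: 2·0.5·0.466 + 2·0.0625·0.0312 + 1·0.25·0.307 = 0.54665.

0.54665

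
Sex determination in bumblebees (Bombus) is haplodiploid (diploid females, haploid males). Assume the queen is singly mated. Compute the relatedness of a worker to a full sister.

Haplodiploid full sisters inherit their father's entire haploid genome identically (contributing 1/2) and on average half of their mother's contribution (1/2 · 1/2 = 1/4); r = 1/2 + 1/4 = 3/4.

0.75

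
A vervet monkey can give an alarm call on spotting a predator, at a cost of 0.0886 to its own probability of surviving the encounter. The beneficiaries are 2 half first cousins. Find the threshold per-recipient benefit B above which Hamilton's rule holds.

0.7088

r to a half first cousin = 0.0625 (half first cousins share one grandparent — one path of length 4: r = (1/2)^4 = 1/16).
Hamilton's rule with n recipients of equal r: n·r·B > C, so B > C/(n·r) = 0.0886/(2·0.0625) = 0.7088.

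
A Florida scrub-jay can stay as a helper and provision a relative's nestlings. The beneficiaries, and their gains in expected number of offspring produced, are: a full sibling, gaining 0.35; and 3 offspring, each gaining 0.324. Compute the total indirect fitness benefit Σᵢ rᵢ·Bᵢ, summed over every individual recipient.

r to a full sibling = 0.5 (full sibs share both parents — two paths of length 2: r = 2·(1/2)^2 = 1/2).
r to an offspring = 0.5 (one parent–offspring link: r = (1/2)^1 = 1/2).
Summing one r·B term per recipient: 1·0.5·0.35 + 3·0.5·0.324 = 0.661.

0.661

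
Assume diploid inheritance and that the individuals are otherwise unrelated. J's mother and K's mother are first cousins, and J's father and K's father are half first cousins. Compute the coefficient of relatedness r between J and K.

Relatedness sums over independent paths through distinct common ancestors.
J and K are related in two ways: second cousins through their mothers (r = 1/32) and half second cousins through their fathers (r = 1/64).
r = 1/32 + 1/64 = 3/64 = 0.046875.

0.046875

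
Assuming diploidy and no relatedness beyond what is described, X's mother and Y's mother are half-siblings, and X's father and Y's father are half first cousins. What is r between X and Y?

0.078125

With two independent routes of shared ancestry, r is the sum of the two contributions.
X and Y are related in two ways: half first cousins through their mothers (r = 1/16) and half second cousins through their fathers (r = 1/64).
r = 1/16 + 1/64 = 0.078125.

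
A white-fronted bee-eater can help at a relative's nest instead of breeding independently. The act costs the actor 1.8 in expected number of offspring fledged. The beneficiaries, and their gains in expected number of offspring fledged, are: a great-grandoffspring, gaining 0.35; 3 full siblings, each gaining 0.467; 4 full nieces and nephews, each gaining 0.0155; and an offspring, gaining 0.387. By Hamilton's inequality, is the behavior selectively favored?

No

Hamilton's rule: the trait is favored when the sum of r·B over every recipient exceeds the actor's cost C.
r to a great-grandoffspring = 0.125 (three parent–offspring links: r = (1/2)^3 = 1/8).
r to a full sibling = 1/2 (full sibs share both parents — two paths of length 2: r = 2·(1/2)^2 = 1/2).
r to a full niece or nephew = 0.25 (full aunt/uncle↔niece/nephew: two paths of length 3 through the shared grandparent pair: r = 2·(1/2)^3 = 1/4).
r to an offspring = 1/2 (one parent–offspring link: r = (1/2)^1 = 1/2).
Summing one r·B term per recipient: 1·0.125·0.35 + 3·0.5·0.467 + 4·0.25·0.0155 + 1·0.5·0.387 = 0.95325.
0.95325 < 1.8: the indirect benefit is less than the cost.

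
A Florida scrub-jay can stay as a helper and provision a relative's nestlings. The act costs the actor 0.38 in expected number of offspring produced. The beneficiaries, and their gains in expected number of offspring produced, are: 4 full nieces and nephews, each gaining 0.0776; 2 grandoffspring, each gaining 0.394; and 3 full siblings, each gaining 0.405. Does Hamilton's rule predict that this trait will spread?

Hamilton's rule: the trait is favored when the sum of r·B over every recipient exceeds the actor's cost C.
r to a full niece or nephew = 1/4 (full aunt/uncle↔niece/nephew: two paths of length 3 through the shared grandparent pair: r = 2·(1/2)^3 = 1/4).
r to a grandoffspring = 1/4 (two parent–offspring links: r = (1/2)^2 = 1/4).
r to a full sibling = 1/2 (full sibs share both parents — two paths of length 2: r = 2·(1/2)^2 = 1/2).
Summing one r·B term per recipient: 4·0.25·0.0776 + 2·0.25·0.394 + 3·0.5·0.405 = 0.8821.
0.8821 > 0.38: the indirect benefit exceeds the cost.

Yes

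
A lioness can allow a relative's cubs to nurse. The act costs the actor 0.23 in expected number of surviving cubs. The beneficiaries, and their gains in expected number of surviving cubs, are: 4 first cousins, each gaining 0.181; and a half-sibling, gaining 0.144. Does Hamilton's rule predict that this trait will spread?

No

Hamilton's rule: the trait is favored when the sum of r·B over every recipient exceeds the actor's cost C.
r to a first cousin = 0.125 (first cousins share one grandparent pair — two paths of length 4: r = 2·(1/2)^4 = 1/8).
r to a half-sibling = 0.25 (half-sibs share one parent — one path of length 2: r = (1/2)^2 = 1/4).
Summing one r·B term per recipient: 4·0.125·0.181 + 1·0.25·0.144 = 0.1265.
0.1265 < 0.23: the indirect benefit is less than the cost.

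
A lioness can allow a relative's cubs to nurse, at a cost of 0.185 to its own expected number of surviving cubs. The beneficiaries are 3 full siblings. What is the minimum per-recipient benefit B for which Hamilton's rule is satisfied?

0.1233

r to a full sibling = 0.5 (full sibs share both parents — two paths of length 2: r = 2·(1/2)^2 = 1/2).
Hamilton's rule with n recipients of equal r: n·r·B > C, so B > C/(n·r) = 0.185/(3·0.5) = 0.1233.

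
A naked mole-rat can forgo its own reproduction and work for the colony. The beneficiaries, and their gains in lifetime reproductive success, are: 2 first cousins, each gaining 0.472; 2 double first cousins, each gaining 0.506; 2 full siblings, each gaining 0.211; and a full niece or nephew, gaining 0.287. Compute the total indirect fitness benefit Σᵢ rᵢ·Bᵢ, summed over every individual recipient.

0.65375

r to a first cousin = 0.125 (first cousins share one grandparent pair — two paths of length 4: r = 2·(1/2)^4 = 1/8).
r to a double first cousin = 1/4 (double first cousins share both grandparent pairs — four paths of length 4: r = 4·(1/2)^4 = 1/4).
r to a full sibling = 0.5 (full sibs share both parents — two paths of length 2: r = 2·(1/2)^2 = 1/2).
r to a full niece or nephew = 0.25 (full aunt/uncle↔niece/nephew: two paths of length 3 through the shared grandparent pair: r = 2·(1/2)^3 = 1/4).
Summing one r·B term per recipient: 2·0.125·0.472 + 2·0.25·0.506 + 2·0.5·0.211 + 1·0.25·0.287 = 0.65375.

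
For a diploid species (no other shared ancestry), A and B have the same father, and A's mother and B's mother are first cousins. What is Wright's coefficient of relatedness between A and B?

0.28125

Wright's path rule: contributions from independent ancestry routes add.
A and B are related in two ways: half-sibs through their shared father (r = 1/4) and second cousins through their mothers (r = 1/32).
r = 1/4 + 1/32 = 9/32 = 0.28125.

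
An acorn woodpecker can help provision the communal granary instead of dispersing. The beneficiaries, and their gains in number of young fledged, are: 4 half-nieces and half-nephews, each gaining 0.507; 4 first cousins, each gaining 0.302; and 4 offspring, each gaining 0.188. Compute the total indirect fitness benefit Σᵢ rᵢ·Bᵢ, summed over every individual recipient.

0.7805

r to a half-niece or half-nephew = 1/8 (half-aunt/uncle↔niece/nephew: one path of length 3: r = (1/2)^3 = 1/8).
r to a first cousin = 1/8 (first cousins share one grandparent pair — two paths of length 4: r = 2·(1/2)^4 = 1/8).
r to an offspring = 0.5 (one parent–offspring link: r = (1/2)^1 = 1/2).
Summing one r·B term per recipient: 4·0.125·0.507 + 4·0.125·0.302 + 4·0.5·0.188 = 0.7805.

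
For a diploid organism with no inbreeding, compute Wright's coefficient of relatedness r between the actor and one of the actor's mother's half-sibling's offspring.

0.0625

Each parent–offspring link contributes a factor of 1/2, and independent paths through distinct common ancestors add.
Half first cousins share one grandparent — one path of length 4: r = (1/2)^4 = 1/16.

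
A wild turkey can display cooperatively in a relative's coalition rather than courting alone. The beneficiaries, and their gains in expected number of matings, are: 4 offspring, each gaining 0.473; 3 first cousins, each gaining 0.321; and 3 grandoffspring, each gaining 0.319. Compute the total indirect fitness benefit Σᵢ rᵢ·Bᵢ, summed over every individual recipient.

1.305625

r to an offspring = 0.5 (one parent–offspring link: r = (1/2)^1 = 1/2).
r to a first cousin = 0.125 (first cousins share one grandparent pair — two paths of length 4: r = 2·(1/2)^4 = 1/8).
r to a grandoffspring = 0.25 (two parent–offspring links: r = (1/2)^2 = 1/4).
Summing one r·B term per recipient: 4·0.5·0.473 + 3·0.125·0.321 + 3·0.25·0.319 = 1.305625.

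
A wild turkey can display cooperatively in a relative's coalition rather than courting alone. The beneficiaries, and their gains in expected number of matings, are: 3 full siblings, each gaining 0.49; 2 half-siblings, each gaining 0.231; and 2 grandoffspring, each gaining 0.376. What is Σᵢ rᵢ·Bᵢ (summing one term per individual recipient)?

1.0385

r to a full sibling = 1/2 (full sibs share both parents — two paths of length 2: r = 2·(1/2)^2 = 1/2).
r to a half-sibling = 1/4 (half-sibs share one parent — one path of length 2: r = (1/2)^2 = 1/4).
r to a grandoffspring = 0.25 (two parent–offspring links: r = (1/2)^2 = 1/4).
Summing one r·B term per recipient: 3·0.5·0.49 + 2·0.25·0.231 + 2·0.25·0.376 = 1.0385.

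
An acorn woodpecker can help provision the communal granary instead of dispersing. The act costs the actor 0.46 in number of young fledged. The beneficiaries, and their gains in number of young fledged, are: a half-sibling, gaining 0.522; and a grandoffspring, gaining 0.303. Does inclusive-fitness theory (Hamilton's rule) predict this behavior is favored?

Hamilton's rule: the trait is favored when the sum of r·B over every recipient exceeds the actor's cost C.
r to a half-sibling = 1/4 (half-sibs share one parent — one path of length 2: r = (1/2)^2 = 1/4).
r to a grandoffspring = 1/4 (two parent–offspring links: r = (1/2)^2 = 1/4).
Summing one r·B term per recipient: 1·0.25·0.522 + 1·0.25·0.303 = 0.20625.
0.20625 < 0.46: the indirect benefit is less than the cost.

No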